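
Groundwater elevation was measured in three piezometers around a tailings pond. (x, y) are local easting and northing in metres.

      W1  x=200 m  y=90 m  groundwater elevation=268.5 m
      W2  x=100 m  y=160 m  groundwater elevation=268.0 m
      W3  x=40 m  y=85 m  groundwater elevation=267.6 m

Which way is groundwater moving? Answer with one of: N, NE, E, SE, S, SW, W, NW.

W

With h = a·x + b·y + c and W1 as origin, the differences give:
  (-100)·a + 70·b = -0.5
  (-160)·a + (-5)·b = -0.9
Eliminate b (×(-5) and ×70, subtract): 11700·a = 65.50 → a = ∂h/∂x = +0.005598
Back-substitute: b = ∂h/∂y = +0.0008547.
Flow = −∇h = (-0.005598 east, -0.0008547 north), which points west.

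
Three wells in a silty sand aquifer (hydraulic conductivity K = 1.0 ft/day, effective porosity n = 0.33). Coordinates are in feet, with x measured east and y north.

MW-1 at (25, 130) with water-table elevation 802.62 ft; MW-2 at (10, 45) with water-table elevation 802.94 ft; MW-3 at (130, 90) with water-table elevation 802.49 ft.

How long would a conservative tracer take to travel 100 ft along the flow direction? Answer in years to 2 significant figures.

With h = a·x + b·y + c and MW-1 as origin, the differences give:
  (-15)·a + (-85)·b = +0.32
  105·a + (-40)·b = -0.13
Eliminate b (×(-40) and ×(-85), subtract): 9525·a = -23.850 → a = ∂h/∂x = -0.002504
Back-substitute: b = ∂h/∂y = -0.003323.
|∇h| = √(-0.002504² + -0.003323²) = 0.004161
Seepage velocity v = K·i/n = 1.0 × 0.004161 / 0.33 = 0.01261 ft/day.
t = 100 / 0.01261 = 7930 days = 21.7 years.

22 years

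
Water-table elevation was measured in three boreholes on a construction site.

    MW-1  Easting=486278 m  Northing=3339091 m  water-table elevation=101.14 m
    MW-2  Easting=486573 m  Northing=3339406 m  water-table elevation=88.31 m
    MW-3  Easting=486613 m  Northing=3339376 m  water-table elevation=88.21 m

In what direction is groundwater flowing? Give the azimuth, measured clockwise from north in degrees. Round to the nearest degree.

Differences from MW-1: to MW-2 (Δx, Δy, Δh) = (295, 315, -12.83); to MW-3 = (335, 285, -12.93).
Determinant of the coordinate differences = 295·285 − 335·315 = -21450.
∂h/∂x = [(-12.83)·285 − (-12.93)·315] / -21450 = -0.01941
∂h/∂y = [295·(-12.93) − 335·(-12.83)] / -21450 = -0.02255
Flow direction (−∇h) has components (+0.01941 E, +0.02255 N).
Azimuth = atan2(E, N) = atan2(+0.01941, +0.02255) = 40.7° ≈ 041°.

041°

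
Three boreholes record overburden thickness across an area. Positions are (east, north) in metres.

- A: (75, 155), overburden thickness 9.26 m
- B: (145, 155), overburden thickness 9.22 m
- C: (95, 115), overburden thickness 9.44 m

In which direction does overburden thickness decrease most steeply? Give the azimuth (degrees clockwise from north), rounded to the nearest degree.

Taking A as reference: B−A = (70, 0, -0.04); C−A = (20, -40, +0.18).
Solve a·Δx + b·Δy = Δd: det = 70·(-40) − 20·0 = -2800.
∂d/∂x = [(-0.04)·(-40) − (+0.18)·0] / -2800 = -0.0005714
∂d/∂y = [70·(+0.18) − 20·(-0.04)] / -2800 = -0.004786
Steepest decrease is along −∇f: components (+0.0005714 E, +0.004786 N).
Azimuth = atan2(+0.0005714, +0.004786) = 6.8° ≈ 007°.

007°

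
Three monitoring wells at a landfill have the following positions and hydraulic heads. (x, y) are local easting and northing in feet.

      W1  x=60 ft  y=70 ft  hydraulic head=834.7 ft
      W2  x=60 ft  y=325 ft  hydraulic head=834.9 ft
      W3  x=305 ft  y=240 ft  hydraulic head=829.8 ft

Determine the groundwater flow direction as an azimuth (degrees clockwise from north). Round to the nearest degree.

Three-point gradient (reference W1): Δ to W2 = (0, 255, +0.2), Δ to W3 = (245, 170, -4.9).
∂h/∂x = -0.02054, ∂h/∂y = +0.0007843 (det = -62475).
Flow direction (−∇h) has components (+0.02054 E, -0.0007843 N).
Azimuth = atan2(E, N) = atan2(+0.02054, -0.0007843) = 92.2° ≈ 092°.

092°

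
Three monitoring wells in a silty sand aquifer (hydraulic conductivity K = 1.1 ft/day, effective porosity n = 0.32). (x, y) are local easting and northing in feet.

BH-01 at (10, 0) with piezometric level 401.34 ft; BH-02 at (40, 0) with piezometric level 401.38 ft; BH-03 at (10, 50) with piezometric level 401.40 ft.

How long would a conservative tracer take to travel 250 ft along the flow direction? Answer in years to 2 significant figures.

With h = a·x + b·y + c and BH-01 as origin, the differences give:
  30·a + 0·b = +0.04
  0·a + 50·b = +0.06
Eliminate b (×50 and ×0, subtract): 1500·a = 2.000 → a = ∂h/∂x = +0.001333
Back-substitute: b = ∂h/∂y = +0.001200.
|∇h| = √(0.001333² + 0.001200²) = 0.001794
Seepage velocity v = K·i/n = 1.1 × 0.001794 / 0.32 = 0.006167 ft/day.
t = 250 / 0.006167 = 4.054e+04 days = 111 years.

110 years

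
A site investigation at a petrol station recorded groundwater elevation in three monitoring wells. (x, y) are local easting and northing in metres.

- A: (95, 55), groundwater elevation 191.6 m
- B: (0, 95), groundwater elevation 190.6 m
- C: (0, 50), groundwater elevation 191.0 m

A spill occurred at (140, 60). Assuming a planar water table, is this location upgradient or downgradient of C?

upgradient

Differences from A: to B (Δx, Δy, Δh) = (-95, 40, -1.0); to C = (-95, -5, -0.6).
Determinant of the coordinate differences = (-95)·(-5) − (-95)·40 = 4275.
∂h/∂x = [(-1.0)·(-5) − (-0.6)·40] / 4275 = +0.006784
∂h/∂y = [(-95)·(-0.6) − (-95)·(-1.0)] / 4275 = -0.008889
Head at (140, 60) = 191.6 + (+0.006784)·(45) + (-0.008889)·(5) = 191.86 m.
That is higher than the 191.0 m at C, so the point is upgradient.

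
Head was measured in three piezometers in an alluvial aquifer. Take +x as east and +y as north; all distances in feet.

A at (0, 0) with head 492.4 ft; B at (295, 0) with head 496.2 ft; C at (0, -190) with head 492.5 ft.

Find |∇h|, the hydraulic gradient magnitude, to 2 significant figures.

0.013

∂h/∂x = (496.2 − 492.4) / (295 − 0) = +0.01288
∂h/∂y = (492.5 − 492.4) / (-190 − 0) = -0.0005263
|∇h| = √(0.01288² + -0.0005263²) = 0.01289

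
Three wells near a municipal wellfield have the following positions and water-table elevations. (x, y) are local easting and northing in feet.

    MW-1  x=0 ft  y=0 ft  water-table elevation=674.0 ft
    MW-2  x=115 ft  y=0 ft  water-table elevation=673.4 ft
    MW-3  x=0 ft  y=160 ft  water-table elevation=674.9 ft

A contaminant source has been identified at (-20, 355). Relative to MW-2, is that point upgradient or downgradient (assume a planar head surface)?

upgradient

∂h/∂x = (673.4 − 674.0) / (115 − 0) = -0.005217
∂h/∂y = (674.9 − 674.0) / (160 − 0) = +0.005625
Head at (-20, 355) = 674.0 + (-0.005217)·(-20) + (+0.005625)·(355) = 676.10 ft.
That is higher than the 673.4 ft at MW-2, so the point is upgradient.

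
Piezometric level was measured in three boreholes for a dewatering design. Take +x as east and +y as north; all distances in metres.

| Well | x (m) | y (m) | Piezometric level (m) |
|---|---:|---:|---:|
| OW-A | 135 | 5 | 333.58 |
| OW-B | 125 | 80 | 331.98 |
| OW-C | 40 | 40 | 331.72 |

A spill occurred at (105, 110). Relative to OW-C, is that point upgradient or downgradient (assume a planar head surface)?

Differences from OW-A: to OW-B (Δx, Δy, Δh) = (-10, 75, -1.60); to OW-C = (-95, 35, -1.86).
Solve a·Δx + b·Δy = Δh: det = (-10)·35 − (-95)·75 = 6775.
∂h/∂x = [(-1.60)·35 − (-1.86)·75] / 6775 = +0.01232
∂h/∂y = [(-10)·(-1.86) − (-95)·(-1.60)] / 6775 = -0.01969
Head at (105, 110) = 333.58 + (+0.01232)·(-30) + (-0.01969)·(105) = 331.14 m.
That is lower than the 331.72 m at OW-C, so the point is downgradient.

downgradient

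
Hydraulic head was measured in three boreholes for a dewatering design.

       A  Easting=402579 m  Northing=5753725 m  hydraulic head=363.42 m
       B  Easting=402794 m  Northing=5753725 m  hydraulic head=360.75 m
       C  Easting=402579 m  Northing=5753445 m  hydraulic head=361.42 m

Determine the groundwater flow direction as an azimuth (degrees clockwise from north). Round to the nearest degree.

∂h/∂x = (360.75 − 363.42) / (402794 − 402579) = -0.01242
∂h/∂y = (361.42 − 363.42) / (5753445 − 5753725) = +0.007143
Flow direction (−∇h) has components (+0.01242 E, -0.007143 N).
Azimuth = atan2(E, N) = atan2(+0.01242, -0.007143) = 119.9° ≈ 120°.

120°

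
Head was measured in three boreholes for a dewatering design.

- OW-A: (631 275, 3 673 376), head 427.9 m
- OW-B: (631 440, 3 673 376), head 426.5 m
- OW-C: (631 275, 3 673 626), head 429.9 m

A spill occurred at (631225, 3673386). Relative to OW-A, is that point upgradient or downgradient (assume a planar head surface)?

upgradient

∂h/∂x = (426.5 − 427.9) / (631440 − 631275) = -0.008485
∂h/∂y = (429.9 − 427.9) / (3673626 − 3673376) = +0.008000
Head at (631225, 3673386) = 427.9 + (-0.008485)·(-50) + (+0.008000)·(10) = 428.40 m.
That is higher than the 427.9 m at OW-A, so the point is upgradient.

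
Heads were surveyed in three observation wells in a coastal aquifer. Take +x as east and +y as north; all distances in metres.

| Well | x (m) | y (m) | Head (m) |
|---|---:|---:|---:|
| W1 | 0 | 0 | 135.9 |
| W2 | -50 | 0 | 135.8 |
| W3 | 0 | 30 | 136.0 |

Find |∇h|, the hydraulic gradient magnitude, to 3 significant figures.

∂h/∂x = (135.8 − 135.9) / (-50 − 0) = +0.002000
∂h/∂y = (136.0 − 135.9) / (30 − 0) = +0.003333
|∇h| = √(0.002000² + 0.003333²) = 0.003887

0.00389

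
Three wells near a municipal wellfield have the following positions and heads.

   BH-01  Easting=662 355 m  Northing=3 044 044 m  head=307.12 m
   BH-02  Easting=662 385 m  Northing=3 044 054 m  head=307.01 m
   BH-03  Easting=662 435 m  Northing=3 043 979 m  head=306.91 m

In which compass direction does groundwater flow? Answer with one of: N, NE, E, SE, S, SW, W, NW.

Differences from BH-01: to BH-02 (Δx, Δy, Δh) = (30, 10, -0.11); to BH-03 = (80, -65, -0.21).
Solve a·Δx + b·Δy = Δh: det = 30·(-65) − 80·10 = -2750.
∂h/∂x = [(-0.11)·(-65) − (-0.21)·10] / -2750 = -0.003364
∂h/∂y = [30·(-0.21) − 80·(-0.11)] / -2750 = -0.0009091
Flow = −∇h = (+0.003364 east, +0.0009091 north), which points east.

E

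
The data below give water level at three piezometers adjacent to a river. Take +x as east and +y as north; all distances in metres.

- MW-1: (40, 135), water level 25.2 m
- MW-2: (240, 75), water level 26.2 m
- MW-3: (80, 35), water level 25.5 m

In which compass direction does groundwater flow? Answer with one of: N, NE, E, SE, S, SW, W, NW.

With h = a·x + b·y + c and MW-1 as origin, the differences give:
  200·a + (-60)·b = +1.0
  40·a + (-100)·b = +0.3
Eliminate b (×(-100) and ×(-60), subtract): -17600·a = -82.00 → a = ∂h/∂x = +0.004659
Back-substitute: b = ∂h/∂y = -0.001136.
Flow = −∇h = (-0.004659 east, +0.001136 north), which points west.

W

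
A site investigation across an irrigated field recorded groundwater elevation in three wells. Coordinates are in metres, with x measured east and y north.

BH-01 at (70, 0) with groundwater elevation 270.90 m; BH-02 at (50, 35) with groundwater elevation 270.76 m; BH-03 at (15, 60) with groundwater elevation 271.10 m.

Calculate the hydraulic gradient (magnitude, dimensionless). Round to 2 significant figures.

0.027

Taking BH-01 as reference: BH-02−BH-01 = (-20, 35, -0.14); BH-03−BH-01 = (-55, 60, +0.20).
Solve a·Δx + b·Δy = Δh: det = (-20)·60 − (-55)·35 = 725.
∂h/∂x = [(-0.14)·60 − (+0.20)·35] / 725 = -0.02124
∂h/∂y = [(-20)·(+0.20) − (-55)·(-0.14)] / 725 = -0.01614
|∇h| = √(-0.02124² + -0.01614²) = 0.02668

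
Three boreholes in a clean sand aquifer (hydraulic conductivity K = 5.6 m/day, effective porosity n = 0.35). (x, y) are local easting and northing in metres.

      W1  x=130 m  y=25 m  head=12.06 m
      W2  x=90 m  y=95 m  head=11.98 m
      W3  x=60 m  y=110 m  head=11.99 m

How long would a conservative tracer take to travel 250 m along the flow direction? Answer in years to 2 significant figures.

19 years

Differences from W1: to W2 (Δx, Δy, Δh) = (-40, 70, -0.08); to W3 = (-70, 85, -0.07).
Solve a·Δx + b·Δy = Δh: det = (-40)·85 − (-70)·70 = 1500.
∂h/∂x = [(-0.08)·85 − (-0.07)·70] / 1500 = -0.001267
∂h/∂y = [(-40)·(-0.07) − (-70)·(-0.08)] / 1500 = -0.001867
|∇h| = √(-0.001267² + -0.001867²) = 0.002256
Seepage velocity v = K·i/n = 5.6 × 0.002256 / 0.35 = 0.0361 m/day.
t = 250 / 0.0361 = 6925 days = 19 years.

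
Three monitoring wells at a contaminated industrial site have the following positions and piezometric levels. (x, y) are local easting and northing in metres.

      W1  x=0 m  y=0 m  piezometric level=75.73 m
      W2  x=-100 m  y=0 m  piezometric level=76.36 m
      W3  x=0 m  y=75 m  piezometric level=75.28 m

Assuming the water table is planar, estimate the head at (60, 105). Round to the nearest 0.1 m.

∂h/∂x = (76.36 − 75.73) / (-100 − 0) = -0.006300
∂h/∂y = (75.28 − 75.73) / (75 − 0) = -0.006000
h(60, 105) = 75.73 + (-0.006300)·(60) + (-0.006000)·(105) = 75.73 -0.378 -0.630 = 74.722 m.

74.7 m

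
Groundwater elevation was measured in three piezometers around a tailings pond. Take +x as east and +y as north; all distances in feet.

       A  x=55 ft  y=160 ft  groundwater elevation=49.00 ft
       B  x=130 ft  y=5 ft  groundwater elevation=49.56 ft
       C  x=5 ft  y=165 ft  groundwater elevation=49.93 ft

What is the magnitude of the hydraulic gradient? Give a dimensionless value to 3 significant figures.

Differences from A: to B (Δx, Δy, Δh) = (75, -155, +0.56); to C = (-50, 5, +0.93).
Solve a·Δx + b·Δy = Δh: det = 75·5 − (-50)·(-155) = -7375.
∂h/∂x = [(+0.56)·5 − (+0.93)·(-155)] / -7375 = -0.01993
∂h/∂y = [75·(+0.93) − (-50)·(+0.56)] / -7375 = -0.01325
|∇h| = √(-0.01993² + -0.01325²) = 0.02393

0.0239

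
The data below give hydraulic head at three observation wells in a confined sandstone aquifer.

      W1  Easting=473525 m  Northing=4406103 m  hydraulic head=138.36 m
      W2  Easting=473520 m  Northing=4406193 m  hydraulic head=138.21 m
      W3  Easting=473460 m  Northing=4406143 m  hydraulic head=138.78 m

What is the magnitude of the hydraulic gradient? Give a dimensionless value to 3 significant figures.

With h = a·x + b·y + c and W1 as origin, the differences give:
  (-5)·a + 90·b = -0.15
  (-65)·a + 40·b = +0.42
Eliminate b (×40 and ×90, subtract): 5650·a = -43.800 → a = ∂h/∂x = -0.007752
Back-substitute: b = ∂h/∂y = -0.002097.
|∇h| = √(-0.007752² + -0.002097²) = 0.008031

0.00803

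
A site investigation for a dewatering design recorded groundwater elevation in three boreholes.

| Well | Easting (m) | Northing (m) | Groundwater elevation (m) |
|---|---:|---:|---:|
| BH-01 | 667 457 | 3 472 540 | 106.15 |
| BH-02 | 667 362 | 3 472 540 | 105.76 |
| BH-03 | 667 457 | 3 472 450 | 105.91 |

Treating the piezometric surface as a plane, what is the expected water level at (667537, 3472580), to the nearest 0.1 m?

∂h/∂x = (105.76 − 106.15) / (667362 − 667457) = +0.004105
∂h/∂y = (105.91 − 106.15) / (3472450 − 3472540) = +0.002667
h(667537, 3472580) = 106.15 + (+0.004105)·(80) + (+0.002667)·(40) = 106.15 +0.328 +0.107 = 106.585 m.

106.6 m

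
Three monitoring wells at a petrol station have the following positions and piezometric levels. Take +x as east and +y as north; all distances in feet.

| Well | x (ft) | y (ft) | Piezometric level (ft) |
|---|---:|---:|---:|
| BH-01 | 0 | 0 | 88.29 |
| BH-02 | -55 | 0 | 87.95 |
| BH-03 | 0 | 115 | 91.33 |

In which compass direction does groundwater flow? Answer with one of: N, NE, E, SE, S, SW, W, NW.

∂h/∂x = (87.95 − 88.29) / (-55 − 0) = +0.006182
∂h/∂y = (91.33 − 88.29) / (115 − 0) = +0.02643
Flow = −∇h = (-0.006182 east, -0.02643 north), which points south.

S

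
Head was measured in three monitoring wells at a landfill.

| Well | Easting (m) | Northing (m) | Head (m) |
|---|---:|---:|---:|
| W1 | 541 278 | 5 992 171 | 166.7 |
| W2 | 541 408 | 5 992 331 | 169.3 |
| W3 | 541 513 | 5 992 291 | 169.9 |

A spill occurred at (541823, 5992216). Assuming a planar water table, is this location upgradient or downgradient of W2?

Three-point gradient (reference W1): Δ to W2 = (130, 160, +2.6), Δ to W3 = (235, 120, +3.2).
∂h/∂x = +0.009091, ∂h/∂y = +0.008864 (det = -22000).
Head at (541823, 5992216) = 166.7 + (+0.009091)·(545) + (+0.008864)·(45) = 172.05 m.
That is higher than the 169.3 m at W2, so the point is upgradient.

upgradient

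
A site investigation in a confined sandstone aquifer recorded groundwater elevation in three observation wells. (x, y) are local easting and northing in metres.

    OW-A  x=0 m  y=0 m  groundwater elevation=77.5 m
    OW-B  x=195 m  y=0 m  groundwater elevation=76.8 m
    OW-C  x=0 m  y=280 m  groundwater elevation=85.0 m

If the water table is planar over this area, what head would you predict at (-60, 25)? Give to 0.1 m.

78.4 m

∂h/∂x = (76.8 − 77.5) / (195 − 0) = -0.003590
∂h/∂y = (85.0 − 77.5) / (280 − 0) = +0.02679
h(-60, 25) = 77.5 + (-0.003590)·(-60) + (+0.02679)·(25) = 77.5 +0.215 +0.670 = 78.385 m.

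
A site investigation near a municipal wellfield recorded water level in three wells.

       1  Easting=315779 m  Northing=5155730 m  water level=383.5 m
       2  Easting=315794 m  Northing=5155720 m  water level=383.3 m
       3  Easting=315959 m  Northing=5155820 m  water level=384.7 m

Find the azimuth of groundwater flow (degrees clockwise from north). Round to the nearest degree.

Three-point gradient (reference 1): Δ to 2 = (15, -10, -0.2), Δ to 3 = (180, 90, +1.2).
∂h/∂x = -0.001905, ∂h/∂y = +0.01714 (det = 3150).
Flow direction (−∇h) has components (+0.001905 E, -0.01714 N).
Azimuth = atan2(E, N) = atan2(+0.001905, -0.01714) = 173.7° ≈ 174°.

174°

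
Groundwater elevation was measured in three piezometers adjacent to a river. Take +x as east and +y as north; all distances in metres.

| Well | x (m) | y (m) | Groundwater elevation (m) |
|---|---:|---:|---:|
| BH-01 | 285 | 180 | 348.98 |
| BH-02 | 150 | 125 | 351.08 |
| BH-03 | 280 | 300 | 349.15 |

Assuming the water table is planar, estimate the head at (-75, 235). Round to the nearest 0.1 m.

354.7 m

Differences from BH-01: to BH-02 (Δx, Δy, Δh) = (-135, -55, +2.10); to BH-03 = (-5, 120, +0.17).
Solve a·Δx + b·Δy = Δh: det = (-135)·120 − (-5)·(-55) = -16475.
∂h/∂x = [(+2.10)·120 − (+0.17)·(-55)] / -16475 = -0.01586
∂h/∂y = [(-135)·(+0.17) − (-5)·(+2.10)] / -16475 = +0.0007557
h(-75, 235) = 348.98 + (-0.01586)·(-360) + (+0.0007557)·(55) = 348.98 +5.711 +0.042 = 354.732 m.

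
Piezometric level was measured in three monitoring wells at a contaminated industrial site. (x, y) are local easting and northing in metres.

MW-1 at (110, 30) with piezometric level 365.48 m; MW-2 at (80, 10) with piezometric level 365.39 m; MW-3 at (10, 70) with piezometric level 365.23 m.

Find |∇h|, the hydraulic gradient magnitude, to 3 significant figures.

0.00273

Three-point gradient (reference MW-1): Δ to MW-2 = (-30, -20, -0.09), Δ to MW-3 = (-100, 40, -0.25).
∂h/∂x = +0.002688, ∂h/∂y = +0.0004688 (det = -3200).
|∇h| = √(0.002688² + 0.0004688²) = 0.002729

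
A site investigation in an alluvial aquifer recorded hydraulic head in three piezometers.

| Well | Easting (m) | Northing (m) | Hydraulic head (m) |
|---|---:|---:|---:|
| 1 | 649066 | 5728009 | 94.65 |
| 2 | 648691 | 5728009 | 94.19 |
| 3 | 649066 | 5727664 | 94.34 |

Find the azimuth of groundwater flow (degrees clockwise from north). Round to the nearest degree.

∂h/∂x = (94.19 − 94.65) / (648691 − 649066) = +0.001227
∂h/∂y = (94.34 − 94.65) / (5727664 − 5728009) = +0.0008986
Flow direction (−∇h) has components (-0.001227 E, -0.0008986 N).
Azimuth = atan2(E, N) = atan2(-0.001227, -0.0008986) = 233.8° ≈ 234°.

234°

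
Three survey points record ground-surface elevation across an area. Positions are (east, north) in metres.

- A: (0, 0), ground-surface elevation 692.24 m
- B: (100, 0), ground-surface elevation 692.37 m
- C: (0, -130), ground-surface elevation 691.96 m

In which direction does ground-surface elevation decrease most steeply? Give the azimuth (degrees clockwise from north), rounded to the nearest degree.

∂z/∂x = (692.37 − 692.24) / (100 − 0) = +0.001300
∂z/∂y = (691.96 − 692.24) / (-130 − 0) = +0.002154
Steepest decrease is along −∇f: components (-0.001300 E, -0.002154 N).
Azimuth = atan2(-0.001300, -0.002154) = 211.1° ≈ 211°.

211°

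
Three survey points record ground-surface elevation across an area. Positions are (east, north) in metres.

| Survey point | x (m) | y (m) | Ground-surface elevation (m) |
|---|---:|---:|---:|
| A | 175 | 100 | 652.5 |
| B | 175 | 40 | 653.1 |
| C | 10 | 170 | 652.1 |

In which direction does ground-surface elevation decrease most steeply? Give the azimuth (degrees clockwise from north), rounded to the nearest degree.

010°

With z = a·x + b·y + c and A as origin, the differences give:
  0·a + (-60)·b = +0.6
  (-165)·a + 70·b = -0.4
Eliminate b (×70 and ×(-60), subtract): -9900·a = 18.00 → a = ∂z/∂x = -0.001818
Back-substitute: b = ∂z/∂y = -0.01000.
Steepest decrease is along −∇f: components (+0.001818 E, +0.01000 N).
Azimuth = atan2(+0.001818, +0.01000) = 10.3° ≈ 010°.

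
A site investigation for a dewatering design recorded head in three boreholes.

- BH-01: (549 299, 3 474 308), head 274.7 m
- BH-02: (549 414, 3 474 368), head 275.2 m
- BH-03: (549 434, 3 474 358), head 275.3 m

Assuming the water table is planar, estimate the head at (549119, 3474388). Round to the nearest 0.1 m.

273.8 m

Taking BH-01 as reference: BH-02−BH-01 = (115, 60, +0.5); BH-03−BH-01 = (135, 50, +0.6).
Solve a·Δx + b·Δy = Δh: det = 115·50 − 135·60 = -2350.
∂h/∂x = [(+0.5)·50 − (+0.6)·60] / -2350 = +0.004681
∂h/∂y = [115·(+0.6) − 135·(+0.5)] / -2350 = -0.0006383
h(549119, 3474388) = 274.7 + (+0.004681)·(-180) + (-0.0006383)·(80) = 274.7 -0.843 -0.051 = 273.806 m.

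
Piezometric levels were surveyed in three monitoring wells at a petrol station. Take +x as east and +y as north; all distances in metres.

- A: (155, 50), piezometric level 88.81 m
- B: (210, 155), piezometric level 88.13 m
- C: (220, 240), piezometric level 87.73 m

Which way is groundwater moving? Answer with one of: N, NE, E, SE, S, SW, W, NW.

NE

Three-point gradient (reference A): Δ to B = (55, 105, -0.68), Δ to C = (65, 190, -1.08).
∂h/∂x = -0.004359, ∂h/∂y = -0.004193 (det = 3625).
Flow = −∇h = (+0.004359 east, +0.004193 north), which points northeast.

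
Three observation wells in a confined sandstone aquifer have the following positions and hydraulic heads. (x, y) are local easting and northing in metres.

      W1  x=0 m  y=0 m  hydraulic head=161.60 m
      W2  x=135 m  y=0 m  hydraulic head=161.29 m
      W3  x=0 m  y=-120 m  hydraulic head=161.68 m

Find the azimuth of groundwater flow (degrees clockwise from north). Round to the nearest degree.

∂h/∂x = (161.29 − 161.60) / (135 − 0) = -0.002296
∂h/∂y = (161.68 − 161.60) / (-120 − 0) = -0.0006667
Flow direction (−∇h) has components (+0.002296 E, +0.0006667 N).
Azimuth = atan2(E, N) = atan2(+0.002296, +0.0006667) = 73.8° ≈ 074°.

074°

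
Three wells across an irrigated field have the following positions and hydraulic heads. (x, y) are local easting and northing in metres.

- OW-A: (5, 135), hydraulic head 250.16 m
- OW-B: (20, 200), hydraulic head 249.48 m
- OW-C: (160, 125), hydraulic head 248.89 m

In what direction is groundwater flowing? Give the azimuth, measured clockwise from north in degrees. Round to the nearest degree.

046°

Three-point gradient (reference OW-A): Δ to OW-B = (15, 65, -0.68), Δ to OW-C = (155, -10, -1.27).
∂h/∂x = -0.008738, ∂h/∂y = -0.008445 (det = -10225).
Flow direction (−∇h) has components (+0.008738 E, +0.008445 N).
Azimuth = atan2(E, N) = atan2(+0.008738, +0.008445) = 46.0° ≈ 046°.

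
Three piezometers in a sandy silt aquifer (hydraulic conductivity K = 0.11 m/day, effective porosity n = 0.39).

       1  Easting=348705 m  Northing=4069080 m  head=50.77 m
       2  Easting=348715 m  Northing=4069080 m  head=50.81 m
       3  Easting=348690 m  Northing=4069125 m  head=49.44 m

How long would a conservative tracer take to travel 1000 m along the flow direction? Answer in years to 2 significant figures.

340 years

Three-point gradient (reference 1): Δ to 2 = (10, 0, +0.04), Δ to 3 = (-15, 45, -1.33).
∂h/∂x = +0.004000, ∂h/∂y = -0.02822 (det = 450).
|∇h| = √(0.004000² + -0.02822²) = 0.0285
Seepage velocity v = K·i/n = 0.11 × 0.0285 / 0.39 = 0.008038 m/day.
t = 1000 / 0.008038 = 1.244e+05 days = 341 years.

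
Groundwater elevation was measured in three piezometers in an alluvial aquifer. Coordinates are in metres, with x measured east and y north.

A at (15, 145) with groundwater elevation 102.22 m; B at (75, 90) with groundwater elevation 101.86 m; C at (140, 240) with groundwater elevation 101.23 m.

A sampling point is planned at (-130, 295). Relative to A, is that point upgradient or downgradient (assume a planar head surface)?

Differences from A: to B (Δx, Δy, Δh) = (60, -55, -0.36); to C = (125, 95, -0.99).
Solve a·Δx + b·Δy = Δh: det = 60·95 − 125·(-55) = 12575.
∂h/∂x = [(-0.36)·95 − (-0.99)·(-55)] / 12575 = -0.007050
∂h/∂y = [60·(-0.99) − 125·(-0.36)] / 12575 = -0.001145
Head at (-130, 295) = 102.22 + (-0.007050)·(-145) + (-0.001145)·(150) = 103.07 m.
That is higher than the 102.22 m at A, so the point is upgradient.

upgradient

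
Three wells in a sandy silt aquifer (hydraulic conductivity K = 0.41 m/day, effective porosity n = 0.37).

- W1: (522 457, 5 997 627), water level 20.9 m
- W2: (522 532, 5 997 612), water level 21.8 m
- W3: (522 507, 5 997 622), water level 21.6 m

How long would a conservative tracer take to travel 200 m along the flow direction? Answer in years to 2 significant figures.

19 years

Differences from W1: to W2 (Δx, Δy, Δh) = (75, -15, +0.9); to W3 = (50, -5, +0.7).
Determinant of the coordinate differences = 75·(-5) − 50·(-15) = 375.
∂h/∂x = [(+0.9)·(-5) − (+0.7)·(-15)] / 375 = +0.01600
∂h/∂y = [75·(+0.7) − 50·(+0.9)] / 375 = +0.02000
|∇h| = √(0.01600² + 0.02000²) = 0.02561
Seepage velocity v = K·i/n = 0.41 × 0.02561 / 0.37 = 0.02838 m/day.
t = 200 / 0.02838 = 7047 days = 19.3 years.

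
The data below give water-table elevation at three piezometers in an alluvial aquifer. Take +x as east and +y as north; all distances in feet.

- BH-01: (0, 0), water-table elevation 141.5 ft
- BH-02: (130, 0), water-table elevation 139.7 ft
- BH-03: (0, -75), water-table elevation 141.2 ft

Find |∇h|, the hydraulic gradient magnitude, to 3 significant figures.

∂h/∂x = (139.7 − 141.5) / (130 − 0) = -0.01385
∂h/∂y = (141.2 − 141.5) / (-75 − 0) = +0.004000
|∇h| = √(-0.01385² + 0.004000²) = 0.01442

0.0144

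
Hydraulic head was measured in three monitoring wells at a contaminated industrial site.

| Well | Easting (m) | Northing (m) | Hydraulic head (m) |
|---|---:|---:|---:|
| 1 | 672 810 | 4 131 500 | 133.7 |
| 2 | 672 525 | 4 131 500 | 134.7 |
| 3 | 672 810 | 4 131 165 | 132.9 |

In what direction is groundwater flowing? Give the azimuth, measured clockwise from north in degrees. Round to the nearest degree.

124°

∂h/∂x = (134.7 − 133.7) / (672525 − 672810) = -0.003509
∂h/∂y = (132.9 − 133.7) / (4131165 − 4131500) = +0.002388
Flow direction (−∇h) has components (+0.003509 E, -0.002388 N).
Azimuth = atan2(E, N) = atan2(+0.003509, -0.002388) = 124.2° ≈ 124°.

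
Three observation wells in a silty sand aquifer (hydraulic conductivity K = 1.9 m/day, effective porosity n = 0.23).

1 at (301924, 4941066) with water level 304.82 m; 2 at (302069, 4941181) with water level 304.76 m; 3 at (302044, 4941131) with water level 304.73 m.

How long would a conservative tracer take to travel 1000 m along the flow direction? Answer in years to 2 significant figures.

With h = a·x + b·y + c and 1 as origin, the differences give:
  145·a + 115·b = -0.06
  120·a + 65·b = -0.09
Eliminate b (×65 and ×115, subtract): -4375·a = 6.450 → a = ∂h/∂x = -0.001474
Back-substitute: b = ∂h/∂y = +0.001337.
|∇h| = √(-0.001474² + 0.001337²) = 0.00199
Seepage velocity v = K·i/n = 1.9 × 0.00199 / 0.23 = 0.01644 m/day.
t = 1000 / 0.01644 = 6.083e+04 days = 167 years.

170 years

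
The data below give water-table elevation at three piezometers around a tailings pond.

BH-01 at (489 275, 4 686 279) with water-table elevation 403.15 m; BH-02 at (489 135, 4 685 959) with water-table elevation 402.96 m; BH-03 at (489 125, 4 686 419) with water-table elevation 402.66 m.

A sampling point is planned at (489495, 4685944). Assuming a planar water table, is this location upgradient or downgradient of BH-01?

upgradient

With h = a·x + b·y + c and BH-01 as origin, the differences give:
  (-140)·a + (-320)·b = -0.19
  (-150)·a + 140·b = -0.49
Eliminate b (×140 and ×(-320), subtract): -67600·a = -183.400 → a = ∂h/∂x = +0.002713
Back-substitute: b = ∂h/∂y = -0.0005932.
Head at (489495, 4685944) = 403.15 + (+0.002713)·(220) + (-0.0005932)·(-335) = 403.95 m.
That is higher than the 403.15 m at BH-01, so the point is upgradient.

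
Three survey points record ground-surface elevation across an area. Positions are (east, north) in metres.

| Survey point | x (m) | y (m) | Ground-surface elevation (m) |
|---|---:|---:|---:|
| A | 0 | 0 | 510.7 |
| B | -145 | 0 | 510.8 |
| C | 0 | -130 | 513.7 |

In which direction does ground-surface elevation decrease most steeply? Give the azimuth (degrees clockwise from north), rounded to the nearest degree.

∂z/∂x = (510.8 − 510.7) / (-145 − 0) = -0.0006897
∂z/∂y = (513.7 − 510.7) / (-130 − 0) = -0.02308
Steepest decrease is along −∇f: components (+0.0006897 E, +0.02308 N).
Azimuth = atan2(+0.0006897, +0.02308) = 1.7° ≈ 002°.

002°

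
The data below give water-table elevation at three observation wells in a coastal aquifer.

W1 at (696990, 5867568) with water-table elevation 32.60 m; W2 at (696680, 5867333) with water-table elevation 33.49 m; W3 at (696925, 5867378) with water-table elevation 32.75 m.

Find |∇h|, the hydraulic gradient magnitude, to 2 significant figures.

0.0031

Differences from W1: to W2 (Δx, Δy, Δh) = (-310, -235, +0.89); to W3 = (-65, -190, +0.15).
Determinant of the coordinate differences = (-310)·(-190) − (-65)·(-235) = 43625.
∂h/∂x = [(+0.89)·(-190) − (+0.15)·(-235)] / 43625 = -0.003068
∂h/∂y = [(-310)·(+0.15) − (-65)·(+0.89)] / 43625 = +0.0002602
|∇h| = √(-0.003068² + 0.0002602²) = 0.003079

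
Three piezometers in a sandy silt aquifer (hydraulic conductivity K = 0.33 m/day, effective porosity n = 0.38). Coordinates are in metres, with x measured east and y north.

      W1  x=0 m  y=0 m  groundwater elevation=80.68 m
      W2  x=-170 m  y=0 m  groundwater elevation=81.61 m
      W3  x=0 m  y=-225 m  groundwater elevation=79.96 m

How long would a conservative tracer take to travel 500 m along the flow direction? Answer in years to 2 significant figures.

∂h/∂x = (81.61 − 80.68) / (-170 − 0) = -0.005471
∂h/∂y = (79.96 − 80.68) / (-225 − 0) = +0.003200
|∇h| = √(-0.005471² + 0.003200²) = 0.006338
Seepage velocity v = K·i/n = 0.33 × 0.006338 / 0.38 = 0.005504 m/day.
t = 500 / 0.005504 = 9.084e+04 days = 249 years.

250 years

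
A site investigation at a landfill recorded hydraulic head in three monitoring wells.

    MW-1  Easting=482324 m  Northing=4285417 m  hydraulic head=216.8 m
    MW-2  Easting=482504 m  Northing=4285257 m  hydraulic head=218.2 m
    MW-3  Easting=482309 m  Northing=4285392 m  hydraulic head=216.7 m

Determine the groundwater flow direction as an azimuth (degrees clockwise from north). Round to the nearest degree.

273°

Differences from MW-1: to MW-2 (Δx, Δy, Δh) = (180, -160, +1.4); to MW-3 = (-15, -25, -0.1).
Solve a·Δx + b·Δy = Δh: det = 180·(-25) − (-15)·(-160) = -6900.
∂h/∂x = [(+1.4)·(-25) − (-0.1)·(-160)] / -6900 = +0.007391
∂h/∂y = [180·(-0.1) − (-15)·(+1.4)] / -6900 = -0.0004348
Flow direction (−∇h) has components (-0.007391 E, +0.0004348 N).
Azimuth = atan2(E, N) = atan2(-0.007391, +0.0004348) = 273.4° ≈ 273°.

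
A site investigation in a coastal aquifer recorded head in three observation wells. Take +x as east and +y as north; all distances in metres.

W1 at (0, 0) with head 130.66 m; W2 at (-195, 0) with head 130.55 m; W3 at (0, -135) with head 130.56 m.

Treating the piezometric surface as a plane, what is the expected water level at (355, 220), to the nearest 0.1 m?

∂h/∂x = (130.55 − 130.66) / (-195 − 0) = +0.0005641
∂h/∂y = (130.56 − 130.66) / (-135 − 0) = +0.0007407
h(355, 220) = 130.66 + (+0.0005641)·(355) + (+0.0007407)·(220) = 130.66 +0.200 +0.163 = 131.023 m.

131.0 m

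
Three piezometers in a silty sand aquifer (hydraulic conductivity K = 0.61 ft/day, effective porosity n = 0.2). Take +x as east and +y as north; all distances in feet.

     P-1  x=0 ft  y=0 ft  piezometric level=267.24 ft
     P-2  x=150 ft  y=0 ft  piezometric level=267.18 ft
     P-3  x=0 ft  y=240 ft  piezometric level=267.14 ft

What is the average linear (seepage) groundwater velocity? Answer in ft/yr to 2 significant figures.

0.64 ft/yr

∂h/∂x = (267.18 − 267.24) / (150 − 0) = -0.0004000
∂h/∂y = (267.14 − 267.24) / (240 − 0) = -0.0004167
|∇h| = √(-0.0004000² + -0.0004167²) = 0.0005776
Seepage velocity v = K·i/n = 0.61 × 0.0005776 / 0.2 = 0.001762 ft/day = 0.6436 ft/yr.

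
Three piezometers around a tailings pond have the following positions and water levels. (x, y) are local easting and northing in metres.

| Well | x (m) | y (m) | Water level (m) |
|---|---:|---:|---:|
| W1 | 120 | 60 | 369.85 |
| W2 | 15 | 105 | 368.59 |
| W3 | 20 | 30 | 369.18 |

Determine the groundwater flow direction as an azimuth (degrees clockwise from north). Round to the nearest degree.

With h = a·x + b·y + c and W1 as origin, the differences give:
  (-105)·a + 45·b = -1.26
  (-100)·a + (-30)·b = -0.67
Eliminate b (×(-30) and ×45, subtract): 7650·a = 67.950 → a = ∂h/∂x = +0.008882
Back-substitute: b = ∂h/∂y = -0.007275.
Flow direction (−∇h) has components (-0.008882 E, +0.007275 N).
Azimuth = atan2(E, N) = atan2(-0.008882, +0.007275) = 309.3° ≈ 309°.

309°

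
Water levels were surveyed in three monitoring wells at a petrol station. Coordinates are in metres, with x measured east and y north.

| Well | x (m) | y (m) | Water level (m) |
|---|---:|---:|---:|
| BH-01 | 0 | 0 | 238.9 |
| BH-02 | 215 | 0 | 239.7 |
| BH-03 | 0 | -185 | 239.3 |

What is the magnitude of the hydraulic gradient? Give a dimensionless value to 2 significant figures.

∂h/∂x = (239.7 − 238.9) / (215 − 0) = +0.003721
∂h/∂y = (239.3 − 238.9) / (-185 − 0) = -0.002162
|∇h| = √(0.003721² + -0.002162²) = 0.004303

0.0043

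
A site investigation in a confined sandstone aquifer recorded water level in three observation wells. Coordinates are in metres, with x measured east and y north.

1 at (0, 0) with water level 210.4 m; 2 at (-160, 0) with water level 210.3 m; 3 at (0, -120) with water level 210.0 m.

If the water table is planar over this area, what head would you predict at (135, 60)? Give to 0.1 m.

210.7 m

∂h/∂x = (210.3 − 210.4) / (-160 − 0) = +0.0006250
∂h/∂y = (210.0 − 210.4) / (-120 − 0) = +0.003333
h(135, 60) = 210.4 + (+0.0006250)·(135) + (+0.003333)·(60) = 210.4 +0.084 +0.200 = 210.684 m.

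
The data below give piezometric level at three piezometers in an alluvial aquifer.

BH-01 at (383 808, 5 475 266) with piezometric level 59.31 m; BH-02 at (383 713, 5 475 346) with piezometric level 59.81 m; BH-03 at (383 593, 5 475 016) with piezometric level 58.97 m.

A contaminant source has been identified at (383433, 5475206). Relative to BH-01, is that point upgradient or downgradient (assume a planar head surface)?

upgradient

Taking BH-01 as reference: BH-02−BH-01 = (-95, 80, +0.50); BH-03−BH-01 = (-215, -250, -0.34).
Solve a·Δx + b·Δy = Δh: det = (-95)·(-250) − (-215)·80 = 40950.
∂h/∂x = [(+0.50)·(-250) − (-0.34)·80] / 40950 = -0.002388
∂h/∂y = [(-95)·(-0.34) − (-215)·(+0.50)] / 40950 = +0.003414
Head at (383433, 5475206) = 59.31 + (-0.002388)·(-375) + (+0.003414)·(-60) = 60.00 m.
That is higher than the 59.31 m at BH-01, so the point is upgradient.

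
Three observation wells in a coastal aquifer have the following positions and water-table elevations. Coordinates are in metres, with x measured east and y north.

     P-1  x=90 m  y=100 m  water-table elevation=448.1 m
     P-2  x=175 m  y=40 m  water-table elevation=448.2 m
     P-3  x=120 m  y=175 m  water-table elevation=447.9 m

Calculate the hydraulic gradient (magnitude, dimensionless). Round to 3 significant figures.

Differences from P-1: to P-2 (Δx, Δy, Δh) = (85, -60, +0.1); to P-3 = (30, 75, -0.2).
Determinant of the coordinate differences = 85·75 − 30·(-60) = 8175.
∂h/∂x = [(+0.1)·75 − (-0.2)·(-60)] / 8175 = -0.0005505
∂h/∂y = [85·(-0.2) − 30·(+0.1)] / 8175 = -0.002446
|∇h| = √(-0.0005505² + -0.002446²) = 0.002507

0.00251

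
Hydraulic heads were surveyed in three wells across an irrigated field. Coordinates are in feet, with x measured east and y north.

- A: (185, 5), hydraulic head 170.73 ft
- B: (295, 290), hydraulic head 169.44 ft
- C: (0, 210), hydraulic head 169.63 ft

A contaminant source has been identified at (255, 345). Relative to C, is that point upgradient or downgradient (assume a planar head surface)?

With h = a·x + b·y + c and A as origin, the differences give:
  110·a + 285·b = -1.29
  (-185)·a + 205·b = -1.10
Eliminate b (×205 and ×285, subtract): 75275·a = 49.050 → a = ∂h/∂x = +0.0006516
Back-substitute: b = ∂h/∂y = -0.004778.
Head at (255, 345) = 170.73 + (+0.0006516)·(70) + (-0.004778)·(340) = 169.15 ft.
That is lower than the 169.63 ft at C, so the point is downgradient.

downgradient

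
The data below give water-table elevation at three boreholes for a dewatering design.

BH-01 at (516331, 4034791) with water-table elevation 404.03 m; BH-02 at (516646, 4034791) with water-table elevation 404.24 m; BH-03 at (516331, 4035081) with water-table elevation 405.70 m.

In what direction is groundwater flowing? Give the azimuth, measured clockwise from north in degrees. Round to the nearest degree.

∂h/∂x = (404.24 − 404.03) / (516646 − 516331) = +0.0006667
∂h/∂y = (405.70 − 404.03) / (4035081 − 4034791) = +0.005759
Flow direction (−∇h) has components (-0.0006667 E, -0.005759 N).
Azimuth = atan2(E, N) = atan2(-0.0006667, -0.005759) = 186.6° ≈ 187°.

187°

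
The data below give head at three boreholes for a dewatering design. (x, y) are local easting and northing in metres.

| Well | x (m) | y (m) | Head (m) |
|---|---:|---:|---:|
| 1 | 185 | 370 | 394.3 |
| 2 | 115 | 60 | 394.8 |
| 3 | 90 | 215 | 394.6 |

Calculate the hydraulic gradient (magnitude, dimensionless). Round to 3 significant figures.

With h = a·x + b·y + c and 1 as origin, the differences give:
  (-70)·a + (-310)·b = +0.5
  (-95)·a + (-155)·b = +0.3
Eliminate b (×(-155) and ×(-310), subtract): -18600·a = 15.50 → a = ∂h/∂x = -0.0008333
Back-substitute: b = ∂h/∂y = -0.001425.
|∇h| = √(-0.0008333² + -0.001425²) = 0.001651

0.00165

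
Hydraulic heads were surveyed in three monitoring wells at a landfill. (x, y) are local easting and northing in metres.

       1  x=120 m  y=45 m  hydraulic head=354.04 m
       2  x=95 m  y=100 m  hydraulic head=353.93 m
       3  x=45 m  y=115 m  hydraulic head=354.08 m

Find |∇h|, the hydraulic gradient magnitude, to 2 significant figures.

0.0057

Three-point gradient (reference 1): Δ to 2 = (-25, 55, -0.11), Δ to 3 = (-75, 70, +0.04).
∂h/∂x = -0.004168, ∂h/∂y = -0.003895 (det = 2375).
|∇h| = √(-0.004168² + -0.003895²) = 0.005705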